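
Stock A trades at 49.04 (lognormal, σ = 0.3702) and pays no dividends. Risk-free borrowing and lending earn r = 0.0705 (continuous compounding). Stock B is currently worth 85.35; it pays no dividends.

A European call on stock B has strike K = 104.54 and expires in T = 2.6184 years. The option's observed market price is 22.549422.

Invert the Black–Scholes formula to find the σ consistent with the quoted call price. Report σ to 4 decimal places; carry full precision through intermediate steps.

At σ = 0.4279 the Black–Scholes value reproduces the quote:
σ√T = 0.4279·√2.6184 = 0.692405
d₁ = (ln(S/K) + (r+σ²/2)T) / (σ√T) = (ln(85.35/104.54) + (0.0705+0.4279²/2)·2.6184) / 0.692405 = (-0.202809 + 0.424310) / 0.692405 = 0.319900
d₂ = d₁ − σ√T = 0.319900 − 0.692405 = -0.372505
e^{−rT} = 0.831439
N(d₁) = 0.625478,  N(d₂) = 0.354758
V = S·N(d₁) − K·e^{−rT}·N(d₂) = 53.384537 − 30.835115 = 22.549422 (matching the quote); vega is positive throughout, so no other σ reproduces this price

sigma = 0.4279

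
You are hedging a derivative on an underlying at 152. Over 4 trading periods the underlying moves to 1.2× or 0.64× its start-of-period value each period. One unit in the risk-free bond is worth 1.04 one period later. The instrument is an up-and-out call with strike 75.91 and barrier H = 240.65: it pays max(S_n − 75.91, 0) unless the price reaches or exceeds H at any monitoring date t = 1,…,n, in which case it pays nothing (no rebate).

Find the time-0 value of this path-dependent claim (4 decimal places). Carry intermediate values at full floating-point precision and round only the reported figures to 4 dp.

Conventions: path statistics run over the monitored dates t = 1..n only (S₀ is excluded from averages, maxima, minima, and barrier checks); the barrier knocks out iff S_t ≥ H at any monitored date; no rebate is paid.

Under the martingale measure an up-move has probability p* = 0.7143; value the claim as the probability-weighted average of per-path payoffs, discounted 4 periods at R = 1.04.
Enumerate all 2^4 = 16 price paths (U = up ×1.2, D = down ×0.64); each path with k up-moves has probability p*^k·(1−p*)^(4−k).
DDDD: M=97.2800, payoff=0.0000, prob=0.006664
UDDD: M=182.4000, payoff=0.0000, prob=0.016660
DUDD: M=116.7360, payoff=0.0000, prob=0.016660
UUDD: M=218.8800, payoff=13.7432, prob=0.041649
DDUD: M=97.2800, payoff=0.0000, prob=0.016660
UDUD: M=182.4000, payoff=13.7432, prob=0.041649
DUUD: M=140.0832, payoff=13.7432, prob=0.041649
UUUD: M=262.6560, payoff=0.0000, prob=0.104123
DDDU: M=97.2800, payoff=0.0000, prob=0.016660
UDDU: M=182.4000, payoff=13.7432, prob=0.041649
DUDU: M=116.7360, payoff=13.7432, prob=0.041649
UUDU: M=218.8800, payoff=92.1898, prob=0.104123
DDUU: M=97.2800, payoff=13.7432, prob=0.041649
UDUU: M=182.4000, payoff=92.1898, prob=0.104123
DUUU: M=168.0998, payoff=92.1898, prob=0.104123
UUUU: M=315.1872, payoff=0.0000, prob=0.260308
Price = Σ prob·payoff / R^4 = 32.231707 / 1.169859 = 27.5518

price = 27.5518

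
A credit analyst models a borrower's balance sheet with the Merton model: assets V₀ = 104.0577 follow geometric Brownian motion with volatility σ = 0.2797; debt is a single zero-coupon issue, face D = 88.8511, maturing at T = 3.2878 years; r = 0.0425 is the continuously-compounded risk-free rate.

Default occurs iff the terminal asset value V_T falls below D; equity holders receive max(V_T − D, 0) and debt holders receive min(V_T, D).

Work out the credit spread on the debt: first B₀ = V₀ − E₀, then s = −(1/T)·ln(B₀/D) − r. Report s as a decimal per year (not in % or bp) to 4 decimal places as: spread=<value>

Work the structural quantities from V₀ = 104.0577 against face 88.8511:
d₁ = [ln(V₀/D) + (r + σ²/2)T] / (σ√T)
   = [ln(104.0577/88.8511) + (0.0425 + 0.5·0.2797²)·3.2878] / (0.2797·√3.2878)
   = [0.157984 + 0.268337] / 0.507160 = 0.840604
d₂ = d₁ − σ√T = 0.840604 − 0.507160 = 0.333444
N(d₁) = 0.799715,  N(d₂) = 0.630600,  e^(−rT) = 0.869592
E₀ = V₀·N(d₁) − D·e^(−rT)·N(d₂)
   = 104.0577·0.799715 − 88.8511·0.869592·0.630600 = 34.493695
B₀ = V₀ − E₀ = 104.0577 − 34.493695 = 69.564005
spread = −(1/T)·ln(B₀/D) − r = −(1/3.2878)·ln(69.564005/88.8511) − 0.0425 = 0.03193113

spread=0.0319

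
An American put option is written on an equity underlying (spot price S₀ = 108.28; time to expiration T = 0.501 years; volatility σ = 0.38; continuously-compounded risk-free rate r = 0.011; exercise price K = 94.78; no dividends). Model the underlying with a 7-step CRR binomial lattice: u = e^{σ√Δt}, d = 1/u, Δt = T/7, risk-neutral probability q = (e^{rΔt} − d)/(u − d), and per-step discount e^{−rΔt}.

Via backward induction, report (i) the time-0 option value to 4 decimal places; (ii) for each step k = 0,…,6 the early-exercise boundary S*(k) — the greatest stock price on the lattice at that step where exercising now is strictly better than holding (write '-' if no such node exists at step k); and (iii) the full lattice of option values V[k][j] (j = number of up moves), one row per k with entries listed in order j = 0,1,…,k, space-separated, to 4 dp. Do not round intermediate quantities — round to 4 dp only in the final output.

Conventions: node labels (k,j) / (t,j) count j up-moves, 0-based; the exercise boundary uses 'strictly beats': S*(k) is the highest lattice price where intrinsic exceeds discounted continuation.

price = 5.1943
boundary = - - - - - 65.1320 72.1017
tree:
5.1943
7.9070 2.2461
11.7028 3.7827 0.5750
16.7264 6.2464 1.1034 0.0000
22.8825 10.0439 2.1175 0.0000 0.0000
29.6480 15.5459 4.0633 0.0000 0.0000 0.0000
35.9439 22.6783 7.7974 0.0000 0.0000 0.0000 0.0000
41.6312 29.6480 14.9629 0.0000 0.0000 0.0000 0.0000 0.0000

params: Δt=0.07157 u=1.10701 d=0.90334 q=0.47847 e^(-rΔt)=0.99921
t_7 payoffs: 41.6312 29.6480 14.9629 0.0000 0.0000 0.0000 0.0000 0.0000
t_6: node(6,0) S=58.8361 payoff=35.9439 vs cont=35.8693 → 35.9439 [stop]  node(6,1) S=72.1017 payoff=22.6783 vs cont=22.6037 → 22.6783 [stop]  node(6,2) S=88.3582 payoff=6.4218 vs cont=7.7974 → 7.7974 [wait]  node(6,3) S=108.2800 payoff=0.0000 vs cont=0.0000 → 0.0000 [wait]  node(6,4) S=132.6935 payoff=0.0000 vs cont=0.0000 → 0.0000 [wait]  node(6,5) S=162.6114 payoff=0.0000 vs cont=0.0000 → 0.0000 [wait]  node(6,6) S=199.2749 payoff=0.0000 vs cont=0.0000 → 0.0000 [wait]  ⇒ S*(6)=72.1017
t_5: node(5,0) S=65.1320 payoff=29.6480 vs cont=29.5734 → 29.6480 [stop]  node(5,1) S=79.8171 payoff=14.9629 vs cont=15.5459 → 15.5459 [wait]  node(5,2) S=97.8132 payoff=0.0000 vs cont=4.0633 → 4.0633 [wait]  node(5,3) S=119.8668 payoff=0.0000 vs cont=0.0000 → 0.0000 [wait]  node(5,4) S=146.8928 payoff=0.0000 vs cont=0.0000 → 0.0000 [wait]  node(5,5) S=180.0122 payoff=0.0000 vs cont=0.0000 → 0.0000 [wait]  ⇒ S*(5)=65.1320
t_4: node(4,0) S=72.1017 payoff=22.6783 vs cont=22.8825 → 22.8825 [wait]  node(4,1) S=88.3582 payoff=6.4218 vs cont=10.0439 → 10.0439 [wait]  node(4,2) S=108.2800 payoff=0.0000 vs cont=2.1175 → 2.1175 [wait]  node(4,3) S=132.6935 payoff=0.0000 vs cont=0.0000 → 0.0000 [wait]  node(4,4) S=162.6114 payoff=0.0000 vs cont=0.0000 → 0.0000 [wait]  ⇒ S*(4)=-
t_3: node(3,0) S=79.8171 payoff=14.9629 vs cont=16.7264 → 16.7264 [wait]  node(3,1) S=97.8132 payoff=0.0000 vs cont=6.2464 → 6.2464 [wait]  node(3,2) S=119.8668 payoff=0.0000 vs cont=1.1034 → 1.1034 [wait]  node(3,3) S=146.8928 payoff=0.0000 vs cont=0.0000 → 0.0000 [wait]  ⇒ S*(3)=-
t_2: node(2,0) S=88.3582 payoff=6.4218 vs cont=11.7028 → 11.7028 [wait]  node(2,1) S=108.2800 payoff=0.0000 vs cont=3.7827 → 3.7827 [wait]  node(2,2) S=132.6935 payoff=0.0000 vs cont=0.5750 → 0.5750 [wait]  ⇒ S*(2)=-
t_1: node(1,0) S=97.8132 payoff=0.0000 vs cont=7.9070 → 7.9070 [wait]  node(1,1) S=119.8668 payoff=0.0000 vs cont=2.2461 → 2.2461 [wait]  ⇒ S*(1)=-
t_0: node(0,0) S=108.2800 payoff=0.0000 vs cont=5.1943 → 5.1943 [wait]  ⇒ S*(0)=-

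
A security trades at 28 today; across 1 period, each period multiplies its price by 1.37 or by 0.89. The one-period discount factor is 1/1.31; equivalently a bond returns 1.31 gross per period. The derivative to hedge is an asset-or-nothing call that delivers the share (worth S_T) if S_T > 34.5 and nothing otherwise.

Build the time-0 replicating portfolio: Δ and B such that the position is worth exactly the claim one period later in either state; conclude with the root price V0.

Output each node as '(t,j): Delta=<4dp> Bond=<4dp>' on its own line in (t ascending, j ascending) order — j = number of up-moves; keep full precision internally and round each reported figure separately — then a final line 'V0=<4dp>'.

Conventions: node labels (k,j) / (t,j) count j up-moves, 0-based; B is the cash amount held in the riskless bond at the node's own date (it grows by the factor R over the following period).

(0,0): Delta=2.8542 Bond=-54.2945
V0=25.6221

Since d<R<u, set p* = (R−d)/(u−d) = 0.8750; price each node as the discounted p*-expectation of its children.
Terminal payoffs: V(1,0)=0.0000, V(1,1)=38.3600
  t=0,j=0: stock 28.0000 → up 38.3600 (V=38.3600), down 24.9200 (V=0.0000). Price 25.6221; hedge Δ=2.8542, bond B=-54.2945.
Check: Δ(0,0)·S0 + B(0,0) = 25.6221 = V0.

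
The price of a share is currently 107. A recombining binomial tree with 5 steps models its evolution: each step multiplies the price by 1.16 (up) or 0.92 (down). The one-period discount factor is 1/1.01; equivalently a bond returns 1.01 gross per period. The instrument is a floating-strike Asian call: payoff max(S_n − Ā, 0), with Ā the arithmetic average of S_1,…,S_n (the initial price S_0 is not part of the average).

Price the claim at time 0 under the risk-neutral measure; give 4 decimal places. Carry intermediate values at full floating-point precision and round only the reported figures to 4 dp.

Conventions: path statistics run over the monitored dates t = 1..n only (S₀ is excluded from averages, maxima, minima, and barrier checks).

price = 6.4889

No-arbitrage gives p* = (R−d)/(u−d) = 0.3750: enumerate every path, weight its payoff by its p*-probability, and discount by R^5.
Enumerate all 2^5 = 32 price paths (U = up ×1.16, D = down ×0.92); each path with k up-moves has probability p*^k·(1−p*)^(5−k).
DDDDD: Ā=83.9000, payoff=0.0000, prob=0.095367
UDDDD: Ā=105.7870, payoff=0.0000, prob=0.057220
DUDDD: Ā=100.6510, payoff=0.0000, prob=0.057220
UUDDD: Ā=126.9078, payoff=0.0000, prob=0.034332
DDUDD: Ā=95.9259, payoff=0.0000, prob=0.057220
UDUDD: Ā=120.9500, payoff=0.0000, prob=0.034332
DUUDD: Ā=115.8140, payoff=0.0000, prob=0.034332
UUUDD: Ā=146.0264, payoff=0.0000, prob=0.020599
DDDUD: Ā=91.5788, payoff=0.0000, prob=0.057220
UDDUD: Ā=115.4689, payoff=0.0000, prob=0.034332
DUDUD: Ā=110.3329, payoff=1.7820, prob=0.034332
UUDUD: Ā=139.1154, payoff=2.2469, prob=0.020599
DDUUD: Ā=105.6078, payoff=6.5071, prob=0.034332
UDUUD: Ā=133.1576, payoff=8.2046, prob=0.020599
DUUUD: Ā=128.0216, payoff=13.3406, prob=0.020599
UUUUD: Ā=161.4186, payoff=16.8208, prob=0.012360
DDDDU: Ā=87.5794, payoff=1.3393, prob=0.057220
UDDDU: Ā=110.4262, payoff=1.6886, prob=0.034332
DUDDU: Ā=105.2902, payoff=6.8246, prob=0.034332
UUDDU: Ā=132.7573, payoff=8.6050, prob=0.020599
DDUDU: Ā=100.5651, payoff=11.5498, prob=0.034332
UDUDU: Ā=126.7995, payoff=14.5627, prob=0.020599
DUUDU: Ā=121.6635, payoff=19.6987, prob=0.020599
UUUDU: Ā=153.4018, payoff=24.8375, prob=0.012360
DDDUU: Ā=96.2180, payoff=15.8969, prob=0.034332
UDDUU: Ā=121.3184, payoff=20.0439, prob=0.020599
DUDUU: Ā=116.1824, payoff=25.1799, prob=0.020599
UUDUU: Ā=146.4908, payoff=31.7485, prob=0.012360
DDUUU: Ā=111.4572, payoff=29.9050, prob=0.020599
UDUUU: Ā=140.5330, payoff=37.7063, prob=0.012360
DUUUU: Ā=135.3970, payoff=42.8423, prob=0.012360
UUUUU: Ā=170.7180, payoff=54.0185, prob=0.007416
Price = Σ prob·payoff / R^5 = 6.819949 / 1.051010 = 6.4889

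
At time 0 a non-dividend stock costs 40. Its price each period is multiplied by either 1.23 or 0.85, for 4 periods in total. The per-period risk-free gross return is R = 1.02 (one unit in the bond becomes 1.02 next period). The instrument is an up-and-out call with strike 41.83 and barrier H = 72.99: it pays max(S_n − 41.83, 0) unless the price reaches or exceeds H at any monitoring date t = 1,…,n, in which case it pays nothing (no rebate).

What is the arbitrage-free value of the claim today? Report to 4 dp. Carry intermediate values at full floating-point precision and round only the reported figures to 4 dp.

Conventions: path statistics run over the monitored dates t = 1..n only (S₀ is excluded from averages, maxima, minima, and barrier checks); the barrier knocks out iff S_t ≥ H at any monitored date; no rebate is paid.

price = 3.5814

Under the martingale measure an up-move has probability p* = 0.4474; value the claim as the probability-weighted average of per-path payoffs, discounted 4 periods at R = 1.02.
Enumerate all 2^4 = 16 price paths (U = up ×1.23, D = down ×0.85); each path with k up-moves has probability p*^k·(1−p*)^(4−k).
DDDD: M=34.0000, payoff=0.0000, prob=0.093270
UDDD: M=49.2000, payoff=0.0000, prob=0.075504
DUDD: M=41.8200, payoff=0.0000, prob=0.075504
UUDD: M=60.5160, payoff=1.8928, prob=0.061123
DDUD: M=35.5470, payoff=0.0000, prob=0.075504
UDUD: M=51.4386, payoff=1.8928, prob=0.061123
DUUD: M=51.4386, payoff=1.8928, prob=0.061123
UUUD: M=74.4347, payoff=0.0000, prob=0.049480
DDDU: M=34.0000, payoff=0.0000, prob=0.075504
UDDU: M=49.2000, payoff=1.8928, prob=0.061123
DUDU: M=43.7228, payoff=1.8928, prob=0.061123
UUDU: M=63.2695, payoff=21.4395, prob=0.049480
DDUU: M=43.7228, payoff=1.8928, prob=0.061123
UDUU: M=63.2695, payoff=21.4395, prob=0.049480
DUUU: M=63.2695, payoff=21.4395, prob=0.049480
UUUU: M=91.5547, payoff=0.0000, prob=0.040055
Price = Σ prob·payoff / R^4 = 3.876652 / 1.082432 = 3.5814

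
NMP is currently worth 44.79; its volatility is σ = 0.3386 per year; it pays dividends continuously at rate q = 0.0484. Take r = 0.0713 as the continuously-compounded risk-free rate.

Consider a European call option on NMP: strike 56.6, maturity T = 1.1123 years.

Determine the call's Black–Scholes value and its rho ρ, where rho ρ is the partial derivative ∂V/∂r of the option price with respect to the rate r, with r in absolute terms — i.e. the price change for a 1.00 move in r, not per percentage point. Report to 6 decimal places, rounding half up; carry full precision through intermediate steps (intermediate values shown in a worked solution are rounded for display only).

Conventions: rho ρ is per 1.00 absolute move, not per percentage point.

price = 2.887309
ρ = 12.960866

σ√T = 0.3386·√1.1123 = 0.357107
d₁ = (ln(S/K) + (r−q+σ²/2)T) / (σ√T) = (ln(44.79/56.6) + (0.0713−0.0484+0.3386²/2)·1.1123) / 0.357107 = (-0.234024 + 0.089234) / 0.357107 = -0.405453
d₂ = d₁ − σ√T = -0.405453 − 0.357107 = -0.762559
e^{−rT} = 0.923756
e^{−qT} = 0.947588
N(d₁) = 0.342572,  N(d₂) = 0.222863
Call price V = S·e^{−qT}·N(d₁) − K·e^{−rT}·N(d₂) = 14.539620 − 11.652311 = 2.887309
ρ = K·T·e^{−rT}·N(d₂) = 12.960866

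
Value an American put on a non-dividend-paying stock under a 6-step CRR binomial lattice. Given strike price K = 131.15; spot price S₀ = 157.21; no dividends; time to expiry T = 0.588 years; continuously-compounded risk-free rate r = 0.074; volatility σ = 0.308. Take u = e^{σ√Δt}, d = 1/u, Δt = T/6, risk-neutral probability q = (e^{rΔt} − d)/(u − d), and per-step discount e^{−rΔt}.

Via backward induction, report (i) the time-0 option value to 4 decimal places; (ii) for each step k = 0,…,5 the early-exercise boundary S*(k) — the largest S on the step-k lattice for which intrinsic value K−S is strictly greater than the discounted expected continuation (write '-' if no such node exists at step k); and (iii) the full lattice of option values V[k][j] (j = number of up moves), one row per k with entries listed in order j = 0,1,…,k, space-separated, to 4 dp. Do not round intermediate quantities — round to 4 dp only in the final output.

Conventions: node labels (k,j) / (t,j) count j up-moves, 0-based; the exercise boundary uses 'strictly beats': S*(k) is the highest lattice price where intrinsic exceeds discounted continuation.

price = 3.0214
boundary = - - - - 106.9012 117.7219
tree:
3.0214
5.3089 0.8978
9.1224 1.7725 0.0822
15.2055 3.4908 0.1703 0.0000
24.2488 6.8566 0.3526 0.0000 0.0000
34.0748 13.4281 0.7302 0.0000 0.0000 0.0000
42.9976 24.2488 1.5123 0.0000 0.0000 0.0000 0.0000

Δt=0.09800, u=1.10122, d=0.90808, q=0.51360, disc=e^(-rΔt)=0.99277
k=6 terminal: V=max(K-S,0) → 42.9976 24.2488 1.5123 0.0000 0.0000 0.0000 0.0000
k=5: j=0 S=97.0752 intr=34.0748 cont=33.1271 V=34.0748[EX]; j=1 S=117.7219 intr=13.4281 cont=12.4805 V=13.4281[EX]; j=2 S=142.7598 intr=0.0000 cont=0.7302 V=0.7302[hold]; j=3 S=173.1229 intr=0.0000 cont=0.0000 V=0.0000[hold]; j=4 S=209.9439 intr=0.0000 cont=0.0000 V=0.0000[hold]; j=5 S=254.5962 intr=0.0000 cont=0.0000 V=0.0000[hold]  S*(5)=117.7219
k=4: j=0 S=106.9012 intr=24.2488 cont=23.3011 V=24.2488[EX]; j=1 S=129.6377 intr=1.5123 cont=6.8566 V=6.8566[hold]; j=2 S=157.2100 intr=0.0000 cont=0.3526 V=0.3526[hold]; j=3 S=190.6465 intr=0.0000 cont=0.0000 V=0.0000[hold]; j=4 S=231.1945 intr=0.0000 cont=0.0000 V=0.0000[hold]  S*(4)=106.9012
k=3: j=0 S=117.7219 intr=13.4281 cont=15.2055 V=15.2055[hold]; j=1 S=142.7598 intr=0.0000 cont=3.4908 V=3.4908[hold]; j=2 S=173.1229 intr=0.0000 cont=0.1703 V=0.1703[hold]; j=3 S=209.9439 intr=0.0000 cont=0.0000 V=0.0000[hold]  S*(3)=-
k=2: j=0 S=129.6377 intr=1.5123 cont=9.1224 V=9.1224[hold]; j=1 S=157.2100 intr=0.0000 cont=1.7725 V=1.7725[hold]; j=2 S=190.6465 intr=0.0000 cont=0.0822 V=0.0822[hold]  S*(2)=-
k=1: j=0 S=142.7598 intr=0.0000 cont=5.3089 V=5.3089[hold]; j=1 S=173.1229 intr=0.0000 cont=0.8978 V=0.8978[hold]  S*(1)=-
k=0: j=0 S=157.2100 intr=0.0000 cont=3.0214 V=3.0214[hold]  S*(0)=-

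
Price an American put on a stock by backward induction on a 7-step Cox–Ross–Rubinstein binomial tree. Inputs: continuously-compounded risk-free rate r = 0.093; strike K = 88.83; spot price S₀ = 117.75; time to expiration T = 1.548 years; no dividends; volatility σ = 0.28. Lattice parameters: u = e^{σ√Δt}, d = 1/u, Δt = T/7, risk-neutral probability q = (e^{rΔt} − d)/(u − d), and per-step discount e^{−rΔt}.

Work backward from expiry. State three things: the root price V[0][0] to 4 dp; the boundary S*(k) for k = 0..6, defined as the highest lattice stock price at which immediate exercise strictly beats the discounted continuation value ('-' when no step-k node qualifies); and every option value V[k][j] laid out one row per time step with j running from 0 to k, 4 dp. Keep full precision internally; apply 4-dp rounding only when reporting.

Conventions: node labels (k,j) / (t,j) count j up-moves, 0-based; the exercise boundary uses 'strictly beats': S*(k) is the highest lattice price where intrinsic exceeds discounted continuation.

price = 2.1393
boundary = - - - - 69.5381 60.9590 69.5381
tree:
2.1393
3.8710 0.7796
6.8337 1.5530 0.1658
11.7022 3.0426 0.3726 0.0000
19.2919 5.8319 0.8373 0.0000 0.0000
27.8710 10.8454 1.8819 0.0000 0.0000 0.0000
35.3916 19.2919 4.2295 0.0000 0.0000 0.0000 0.0000
41.9844 27.8710 9.5055 0.0000 0.0000 0.0000 0.0000 0.0000

Δt=0.22114  u=1.14073  d=0.87663  q=0.54581  discount=0.97964
step 7 (expiry): payoffs max(K−S,0) = 41.9844 27.8710 9.5055 0.0000 0.0000 0.0000 0.0000 0.0000
step 6: (k=6,j=0): S=53.4384, K−S=35.3916, hold=33.5833 ⇒ V=35.3916 exercise | (k=6,j=1): S=69.5381, K−S=19.2919, hold=17.4837 ⇒ V=19.2919 exercise | (k=6,j=2): S=90.4882, K−S=0.0000, hold=4.2295 ⇒ V=4.2295 continue | (k=6,j=3): S=117.7500, K−S=0.0000, hold=0.0000 ⇒ V=0.0000 continue | (k=6,j=4): S=153.2251, K−S=0.0000, hold=0.0000 ⇒ V=0.0000 continue | (k=6,j=5): S=199.3881, K−S=0.0000, hold=0.0000 ⇒ V=0.0000 continue | (k=6,j=6): S=259.4587, K−S=0.0000, hold=0.0000 ⇒ V=0.0000 continue  boundary S*=69.5381
step 5: (k=5,j=0): S=60.9590, K−S=27.8710, hold=26.0627 ⇒ V=27.8710 exercise | (k=5,j=1): S=79.3245, K−S=9.5055, hold=10.8454 ⇒ V=10.8454 continue | (k=5,j=2): S=103.2230, K−S=0.0000, hold=1.8819 ⇒ V=1.8819 continue | (k=5,j=3): S=134.3215, K−S=0.0000, hold=0.0000 ⇒ V=0.0000 continue | (k=5,j=4): S=174.7892, K−S=0.0000, hold=0.0000 ⇒ V=0.0000 continue | (k=5,j=5): S=227.4488, K−S=0.0000, hold=0.0000 ⇒ V=0.0000 continue  boundary S*=60.9590
step 4: (k=4,j=0): S=69.5381, K−S=19.2919, hold=18.2001 ⇒ V=19.2919 exercise | (k=4,j=1): S=90.4882, K−S=0.0000, hold=5.8319 ⇒ V=5.8319 continue | (k=4,j=2): S=117.7500, K−S=0.0000, hold=0.8373 ⇒ V=0.8373 continue | (k=4,j=3): S=153.2251, K−S=0.0000, hold=0.0000 ⇒ V=0.0000 continue | (k=4,j=4): S=199.3881, K−S=0.0000, hold=0.0000 ⇒ V=0.0000 continue  boundary S*=69.5381
step 3: (k=3,j=0): S=79.3245, K−S=9.5055, hold=11.7022 ⇒ V=11.7022 continue | (k=3,j=1): S=103.2230, K−S=0.0000, hold=3.0426 ⇒ V=3.0426 continue | (k=3,j=2): S=134.3215, K−S=0.0000, hold=0.3726 ⇒ V=0.3726 continue | (k=3,j=3): S=174.7892, K−S=0.0000, hold=0.0000 ⇒ V=0.0000 continue  boundary S*=-
step 2: (k=2,j=0): S=90.4882, K−S=0.0000, hold=6.8337 ⇒ V=6.8337 continue | (k=2,j=1): S=117.7500, K−S=0.0000, hold=1.5530 ⇒ V=1.5530 continue | (k=2,j=2): S=153.2251, K−S=0.0000, hold=0.1658 ⇒ V=0.1658 continue  boundary S*=-
step 1: (k=1,j=0): S=103.2230, K−S=0.0000, hold=3.8710 ⇒ V=3.8710 continue | (k=1,j=1): S=134.3215, K−S=0.0000, hold=0.7796 ⇒ V=0.7796 continue  boundary S*=-
step 0: (k=0,j=0): S=117.7500, K−S=0.0000, hold=2.1393 ⇒ V=2.1393 continue  boundary S*=-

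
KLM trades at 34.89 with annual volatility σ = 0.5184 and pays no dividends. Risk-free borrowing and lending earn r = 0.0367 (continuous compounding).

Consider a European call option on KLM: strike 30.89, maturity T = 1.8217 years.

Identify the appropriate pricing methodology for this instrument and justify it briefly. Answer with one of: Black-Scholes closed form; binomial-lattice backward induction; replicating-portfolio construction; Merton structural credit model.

framework: Black-Scholes closed form

Key observation: a European claim on KLM (strike 30.89) — a lognormal (GBM) underlying with constant rate and volatility — has an exact closed-form value; no lattice or capital structure is involved.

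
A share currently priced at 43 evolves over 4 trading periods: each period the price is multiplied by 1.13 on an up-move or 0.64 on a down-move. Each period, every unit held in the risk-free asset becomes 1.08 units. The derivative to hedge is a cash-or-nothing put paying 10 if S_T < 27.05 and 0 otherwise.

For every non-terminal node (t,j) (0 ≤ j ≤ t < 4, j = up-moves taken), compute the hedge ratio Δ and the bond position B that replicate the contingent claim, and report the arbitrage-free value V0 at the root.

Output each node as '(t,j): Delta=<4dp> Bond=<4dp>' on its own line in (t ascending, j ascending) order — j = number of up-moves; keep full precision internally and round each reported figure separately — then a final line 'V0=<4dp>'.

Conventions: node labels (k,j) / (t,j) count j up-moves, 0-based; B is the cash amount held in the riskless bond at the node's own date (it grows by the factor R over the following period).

(0,0): Delta=-0.0930 Bond=4.3980
(1,0): Delta=-0.5127 Bond=16.2987
(1,1): Delta=-0.0660 Bond=3.4375
(2,0): Delta=0.0000 Bond=8.5734
(2,1): Delta=-0.5456 Bond=18.6286
(2,2): Delta=-0.0351 Bond=2.0175
(3,0): Delta=0.0000 Bond=9.2593
(3,1): Delta=0.0000 Bond=9.2593
(3,2): Delta=-0.5808 Bond=21.3530
(3,3): Delta=0.0000 Bond=0.0000
V0=0.3991

The replicating-portfolio and risk-neutral prices coincide; use p* = (1.08−0.64)/(1.13−0.64) = 0.8980 for the latter.
Expiry values: V(4,0)=10.0000, V(4,1)=10.0000, V(4,2)=10.0000, V(4,3)=0.0000, V(4,4)=0.0000
Node (3,0) S=11.2722: V=(p*·10.0000+(1−p*)·10.0000)/1.08=9.2593; Δ=(10.0000−10.0000)/(12.7376−7.2142)=0.0000; B=V−Δ·S=9.2593
Node (3,1) S=19.9025: V=(p*·10.0000+(1−p*)·10.0000)/1.08=9.2593; Δ=(10.0000−10.0000)/(22.4898−12.7376)=0.0000; B=V−Δ·S=9.2593
Node (3,2) S=35.1403: V=(p*·0.0000+(1−p*)·10.0000)/1.08=0.9448; Δ=(0.0000−10.0000)/(39.7085−22.4898)=-0.5808; B=V−Δ·S=21.3530
Node (3,3) S=62.0446: V=(p*·0.0000+(1−p*)·0.0000)/1.08=0.0000; Δ=(0.0000−0.0000)/(70.1104−39.7085)=0.0000; B=V−Δ·S=0.0000
Node (2,0) S=17.6128: V=(p*·9.2593+(1−p*)·9.2593)/1.08=8.5734; Δ=(9.2593−9.2593)/(19.9025−11.2722)=0.0000; B=V−Δ·S=8.5734
Node (2,1) S=31.0976: V=(p*·0.9448+(1−p*)·9.2593)/1.08=1.6604; Δ=(0.9448−9.2593)/(35.1403−19.9025)=-0.5456; B=V−Δ·S=18.6286
Node (2,2) S=54.9067: V=(p*·0.0000+(1−p*)·0.9448)/1.08=0.0893; Δ=(0.0000−0.9448)/(62.0446−35.1403)=-0.0351; B=V−Δ·S=2.0175
Node (1,0) S=27.5200: V=(p*·1.6604+(1−p*)·8.5734)/1.08=2.1906; Δ=(1.6604−8.5734)/(31.0976−17.6128)=-0.5127; B=V−Δ·S=16.2987
Node (1,1) S=48.5900: V=(p*·0.0893+(1−p*)·1.6604)/1.08=0.2311; Δ=(0.0893−1.6604)/(54.9067−31.0976)=-0.0660; B=V−Δ·S=3.4375
Node (0,0) S=43.0000: V=(p*·0.2311+(1−p*)·2.1906)/1.08=0.3991; Δ=(0.2311−2.1906)/(48.5900−27.5200)=-0.0930; B=V−Δ·S=4.3980
As a check, the time-0 holding Δ(0,0)·S0 + B(0,0) comes to 0.3991 — exactly V0.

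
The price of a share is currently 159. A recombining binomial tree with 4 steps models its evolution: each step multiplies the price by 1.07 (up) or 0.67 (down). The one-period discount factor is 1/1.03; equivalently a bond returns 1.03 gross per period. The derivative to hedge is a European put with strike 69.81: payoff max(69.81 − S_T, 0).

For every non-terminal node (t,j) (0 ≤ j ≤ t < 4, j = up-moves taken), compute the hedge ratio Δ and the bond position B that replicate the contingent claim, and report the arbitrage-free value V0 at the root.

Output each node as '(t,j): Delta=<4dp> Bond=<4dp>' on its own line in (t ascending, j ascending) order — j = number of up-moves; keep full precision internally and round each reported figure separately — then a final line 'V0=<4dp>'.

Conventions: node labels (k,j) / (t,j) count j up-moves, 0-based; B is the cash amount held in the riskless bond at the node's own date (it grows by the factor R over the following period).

(0,0): Delta=-0.0075 Bond=1.2582
(1,0): Delta=-0.0785 Bond=8.8529
(1,1): Delta=-0.0026 Bond=0.4563
(2,0): Delta=-0.6356 Bond=48.8827
(2,1): Delta=-0.0397 Bond=4.7003
(2,2): Delta=0.0000 Bond=0.0000
(3,0): Delta=-1.0000 Bond=67.7767
(3,1): Delta=-0.6102 Bond=48.4128
(3,2): Delta=0.0000 Bond=0.0000
(3,3): Delta=0.0000 Bond=0.0000
V0=0.0630

Since d<R<u, set p* = (R−d)/(u−d) = 0.9000; price each node as the discounted p*-expectation of its children.
Expiry values: V(4,0)=37.7697, V(4,1)=18.6412, V(4,2)=0.0000, V(4,3)=0.0000, V(4,4)=0.0000
(3,0): S=47.8213. Δ = (V_up−V_dn)/(S_up−S_dn) = (18.6412−37.7697)/(51.1688−32.0403) = -1.0000. V = [p*·18.6412 + (1−p*)·37.7697]/1.03 = 19.9554. B = V − Δ·S = 67.7767.
(3,1): S=76.3714. Δ = (V_up−V_dn)/(S_up−S_dn) = (0.0000−18.6412)/(81.7174−51.1688) = -0.6102. V = [p*·0.0000 + (1−p*)·18.6412]/1.03 = 1.8098. B = V − Δ·S = 48.4128.
(3,2): S=121.9662. Δ = (V_up−V_dn)/(S_up−S_dn) = (0.0000−0.0000)/(130.5038−81.7174) = 0.0000. V = [p*·0.0000 + (1−p*)·0.0000]/1.03 = 0.0000. B = V − Δ·S = 0.0000.
(3,3): S=194.7818. Δ = (V_up−V_dn)/(S_up−S_dn) = (0.0000−0.0000)/(208.4166−130.5038) = 0.0000. V = [p*·0.0000 + (1−p*)·0.0000]/1.03 = 0.0000. B = V − Δ·S = 0.0000.
(2,0): S=71.3751. Δ = (V_up−V_dn)/(S_up−S_dn) = (1.8098−19.9554)/(76.3714−47.8213) = -0.6356. V = [p*·1.8098 + (1−p*)·19.9554]/1.03 = 3.5188. B = V − Δ·S = 48.8827.
(2,1): S=113.9871. Δ = (V_up−V_dn)/(S_up−S_dn) = (0.0000−1.8098)/(121.9662−76.3714) = -0.0397. V = [p*·0.0000 + (1−p*)·1.8098]/1.03 = 0.1757. B = V − Δ·S = 4.7003.
(2,2): S=182.0391. Δ = (V_up−V_dn)/(S_up−S_dn) = (0.0000−0.0000)/(194.7818−121.9662) = 0.0000. V = [p*·0.0000 + (1−p*)·0.0000]/1.03 = 0.0000. B = V − Δ·S = 0.0000.
(1,0): S=106.5300. Δ = (V_up−V_dn)/(S_up−S_dn) = (0.1757−3.5188)/(113.9871−71.3751) = -0.0785. V = [p*·0.1757 + (1−p*)·3.5188]/1.03 = 0.4952. B = V − Δ·S = 8.8529.
(1,1): S=170.1300. Δ = (V_up−V_dn)/(S_up−S_dn) = (0.0000−0.1757)/(182.0391−113.9871) = -0.0026. V = [p*·0.0000 + (1−p*)·0.1757]/1.03 = 0.0171. B = V − Δ·S = 0.4563.
(0,0): S=159.0000. Δ = (V_up−V_dn)/(S_up−S_dn) = (0.0171−0.4952)/(170.1300−106.5300) = -0.0075. V = [p*·0.0171 + (1−p*)·0.4952]/1.03 = 0.0630. B = V − Δ·S = 1.2582.
Check: Δ(0,0)·S0 + B(0,0) = 0.0630 = V0.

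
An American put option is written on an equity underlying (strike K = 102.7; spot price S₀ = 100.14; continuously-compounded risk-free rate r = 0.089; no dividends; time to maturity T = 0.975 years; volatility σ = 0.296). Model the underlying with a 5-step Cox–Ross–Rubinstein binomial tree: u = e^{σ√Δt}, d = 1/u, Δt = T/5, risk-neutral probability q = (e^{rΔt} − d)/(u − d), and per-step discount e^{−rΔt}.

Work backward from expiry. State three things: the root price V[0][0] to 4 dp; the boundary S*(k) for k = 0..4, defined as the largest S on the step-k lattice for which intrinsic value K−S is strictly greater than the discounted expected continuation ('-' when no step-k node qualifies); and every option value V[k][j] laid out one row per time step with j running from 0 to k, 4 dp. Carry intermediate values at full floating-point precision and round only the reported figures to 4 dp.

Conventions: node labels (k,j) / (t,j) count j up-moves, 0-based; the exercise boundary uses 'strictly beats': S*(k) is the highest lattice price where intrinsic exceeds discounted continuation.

params: Δt=0.19500 u=1.13964 d=0.87747 q=0.53415 e^(-rΔt)=0.98279
t_5 payoffs: 50.6076 35.0438 14.8299 0.0000 0.0000 0.0000
t_4: node(4,0) S=59.3664 payoff=43.3336 vs cont=41.5666 → 43.3336 [stop]  node(4,1) S=77.1035 payoff=25.5965 vs cont=23.8295 → 25.5965 [stop]  node(4,2) S=100.1400 payoff=2.5600 vs cont=6.7897 → 6.7897 [wait]  node(4,3) S=130.0591 payoff=0.0000 vs cont=0.0000 → 0.0000 [wait]  node(4,4) S=168.9173 payoff=0.0000 vs cont=0.0000 → 0.0000 [wait]  ⇒ S*(4)=77.1035
t_3: node(3,0) S=67.6562 payoff=35.0438 vs cont=33.2768 → 35.0438 [stop]  node(3,1) S=87.8701 payoff=14.8299 vs cont=15.2834 → 15.2834 [wait]  node(3,2) S=114.1233 payoff=0.0000 vs cont=3.1086 → 3.1086 [wait]  node(3,3) S=148.2203 payoff=0.0000 vs cont=0.0000 → 0.0000 [wait]  ⇒ S*(3)=67.6562
t_2: node(2,0) S=77.1035 payoff=25.5965 vs cont=24.0675 → 25.5965 [stop]  node(2,1) S=100.1400 payoff=2.5600 vs cont=8.6292 → 8.6292 [wait]  node(2,2) S=130.0591 payoff=0.0000 vs cont=1.4232 → 1.4232 [wait]  ⇒ S*(2)=77.1035
t_1: node(1,0) S=87.8701 payoff=14.8299 vs cont=16.2490 → 16.2490 [wait]  node(1,1) S=114.1233 payoff=0.0000 vs cont=4.6979 → 4.6979 [wait]  ⇒ S*(1)=-
t_0: node(0,0) S=100.1400 payoff=2.5600 vs cont=9.9056 → 9.9056 [wait]  ⇒ S*(0)=-

price = 9.9056
boundary = - - 77.1035 67.6562 77.1035
tree:
9.9056
16.2490 4.6979
25.5965 8.6292 1.4232
35.0438 15.2834 3.1086 0.0000
43.3336 25.5965 6.7897 0.0000 0.0000
50.6076 35.0438 14.8299 0.0000 0.0000 0.0000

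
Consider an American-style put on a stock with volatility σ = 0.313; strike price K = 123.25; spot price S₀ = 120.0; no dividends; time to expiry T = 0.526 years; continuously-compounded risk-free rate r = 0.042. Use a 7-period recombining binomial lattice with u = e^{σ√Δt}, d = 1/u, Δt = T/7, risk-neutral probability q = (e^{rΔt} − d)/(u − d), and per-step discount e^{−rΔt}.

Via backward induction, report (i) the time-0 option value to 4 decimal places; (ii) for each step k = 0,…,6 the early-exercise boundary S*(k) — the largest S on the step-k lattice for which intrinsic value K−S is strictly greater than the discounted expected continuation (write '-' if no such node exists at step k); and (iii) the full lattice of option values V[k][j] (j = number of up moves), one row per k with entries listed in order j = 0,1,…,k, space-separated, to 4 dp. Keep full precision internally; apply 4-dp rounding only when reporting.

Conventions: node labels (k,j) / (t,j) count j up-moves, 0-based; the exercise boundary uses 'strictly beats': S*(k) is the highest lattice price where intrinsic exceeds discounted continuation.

params: Δt=0.07514 u=1.08959 d=0.91778 q=0.49696 e^(-rΔt)=0.99685
t_7 payoffs: 57.4322 45.1109 30.4830 13.1167 0.0000 0.0000 0.0000 0.0000
t_6: node(6,0) S=71.7143 payoff=51.5357 vs cont=51.1473 → 51.5357 [stop]  node(6,1) S=85.1395 payoff=38.1105 vs cont=37.7221 → 38.1105 [stop]  node(6,2) S=101.0779 payoff=22.1721 vs cont=21.7837 → 22.1721 [stop]  node(6,3) S=120.0000 payoff=3.2500 vs cont=6.5774 → 6.5774 [wait]  node(6,4) S=142.4644 payoff=0.0000 vs cont=0.0000 → 0.0000 [wait]  node(6,5) S=169.1342 payoff=0.0000 vs cont=0.0000 → 0.0000 [wait]  node(6,6) S=200.7967 payoff=0.0000 vs cont=0.0000 → 0.0000 [wait]  ⇒ S*(6)=101.0779
t_5: node(5,0) S=78.1391 payoff=45.1109 vs cont=44.7225 → 45.1109 [stop]  node(5,1) S=92.7670 payoff=30.4830 vs cont=30.0946 → 30.4830 [stop]  node(5,2) S=110.1333 payoff=13.1167 vs cont=14.3767 → 14.3767 [wait]  node(5,3) S=130.7506 payoff=0.0000 vs cont=3.2983 → 3.2983 [wait]  node(5,4) S=155.2276 payoff=0.0000 vs cont=0.0000 → 0.0000 [wait]  node(5,5) S=184.2867 payoff=0.0000 vs cont=0.0000 → 0.0000 [wait]  ⇒ S*(5)=92.7670
t_4: node(4,0) S=85.1395 payoff=38.1105 vs cont=37.7221 → 38.1105 [stop]  node(4,1) S=101.0779 payoff=22.1721 vs cont=22.4080 → 22.4080 [wait]  node(4,2) S=120.0000 payoff=3.2500 vs cont=8.8432 → 8.8432 [wait]  node(4,3) S=142.4644 payoff=0.0000 vs cont=1.6539 → 1.6539 [wait]  node(4,4) S=169.1342 payoff=0.0000 vs cont=0.0000 → 0.0000 [wait]  ⇒ S*(4)=85.1395
t_3: node(3,0) S=92.7670 payoff=30.4830 vs cont=30.2115 → 30.4830 [stop]  node(3,1) S=110.1333 payoff=13.1167 vs cont=15.6174 → 15.6174 [wait]  node(3,2) S=130.7506 payoff=0.0000 vs cont=5.2538 → 5.2538 [wait]  node(3,3) S=155.2276 payoff=0.0000 vs cont=0.8294 → 0.8294 [wait]  ⇒ S*(3)=92.7670
t_2: node(2,0) S=101.0779 payoff=22.1721 vs cont=23.0226 → 23.0226 [wait]  node(2,1) S=120.0000 payoff=3.2500 vs cont=10.4341 → 10.4341 [wait]  node(2,2) S=142.4644 payoff=0.0000 vs cont=3.0454 → 3.0454 [wait]  ⇒ S*(2)=-
t_1: node(1,0) S=110.1333 payoff=13.1167 vs cont=16.7138 → 16.7138 [wait]  node(1,1) S=130.7506 payoff=0.0000 vs cont=6.7409 → 6.7409 [wait]  ⇒ S*(1)=-
t_0: node(0,0) S=120.0000 payoff=3.2500 vs cont=11.7206 → 11.7206 [wait]  ⇒ S*(0)=-

price = 11.7206
boundary = - - - 92.7670 85.1395 92.7670 101.0779
tree:
11.7206
16.7138 6.7409
23.0226 10.4341 3.0454
30.4830 15.6174 5.2538 0.8294
38.1105 22.4080 8.8432 1.6539 0.0000
45.1109 30.4830 14.3767 3.2983 0.0000 0.0000
51.5357 38.1105 22.1721 6.5774 0.0000 0.0000 0.0000
57.4322 45.1109 30.4830 13.1167 0.0000 0.0000 0.0000 0.0000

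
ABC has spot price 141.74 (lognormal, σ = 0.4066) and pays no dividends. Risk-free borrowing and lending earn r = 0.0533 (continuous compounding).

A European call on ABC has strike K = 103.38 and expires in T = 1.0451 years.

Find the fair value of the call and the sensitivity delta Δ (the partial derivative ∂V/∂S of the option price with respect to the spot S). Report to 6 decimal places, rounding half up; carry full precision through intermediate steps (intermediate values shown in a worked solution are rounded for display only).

price = 48.871799
Δ = 0.864565

σ√T = 0.4066·√1.0451 = 0.415668
d₁ = (ln(S/K) + (r+σ²/2)T) / (σ√T) = (ln(141.74/103.38) + (0.0533+0.4066²/2)·1.0451) / 0.415668 = (0.315583 + 0.142094) / 0.415668 = 1.101063
d₂ = d₁ − σ√T = 1.101063 − 0.415668 = 0.685396
e^{−rT} = 0.945819
N(d₁) = 0.864565,  N(d₂) = 0.753453
Call price V = S·N(d₁) − K·e^{−rT}·N(d₂) = 122.543511 − 73.671711 = 48.871799
Δ = N(d₁) = 0.864565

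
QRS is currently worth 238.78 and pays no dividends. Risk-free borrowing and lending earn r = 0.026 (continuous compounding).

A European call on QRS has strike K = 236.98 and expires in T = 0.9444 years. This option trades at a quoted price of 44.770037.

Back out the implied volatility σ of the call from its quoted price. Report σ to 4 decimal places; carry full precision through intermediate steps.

sigma = 0.4524

At σ = 0.4524 the Black–Scholes value reproduces the quote:
σ√T = 0.4524·√0.9444 = 0.439643
d₁ = (ln(S/K) + (r+σ²/2)T) / (σ√T) = (ln(238.78/236.98) + (0.026+0.4524²/2)·0.9444) / 0.439643 = (0.007567 + 0.121198) / 0.439643 = 0.292884
d₂ = d₁ − σ√T = 0.292884 − 0.439643 = -0.146760
e^{−rT} = 0.975745
N(d₁) = 0.615195,  N(d₂) = 0.441661
V = S·N(d₁) − K·e^{−rT}·N(d₂) = 146.896148 − 102.126111 = 44.770037 (the quoted price), and the Black–Scholes price is strictly increasing in σ, so σ is unique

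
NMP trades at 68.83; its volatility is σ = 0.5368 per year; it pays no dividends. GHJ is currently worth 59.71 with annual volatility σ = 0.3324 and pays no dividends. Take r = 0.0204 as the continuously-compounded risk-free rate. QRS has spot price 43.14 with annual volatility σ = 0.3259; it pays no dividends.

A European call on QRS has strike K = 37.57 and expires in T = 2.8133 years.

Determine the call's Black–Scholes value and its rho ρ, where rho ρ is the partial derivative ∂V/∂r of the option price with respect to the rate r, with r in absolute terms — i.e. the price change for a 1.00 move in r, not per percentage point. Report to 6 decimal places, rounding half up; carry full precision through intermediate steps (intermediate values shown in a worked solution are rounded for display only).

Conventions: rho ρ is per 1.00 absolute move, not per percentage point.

σ√T = 0.3259·√2.8133 = 0.546629
d₁ = (ln(S/K) + (r+σ²/2)T) / (σ√T) = (ln(43.14/37.57) + (0.0204+0.3259²/2)·2.8133) / 0.546629 = (0.138245 + 0.206793) / 0.546629 = 0.631210
d₂ = d₁ − σ√T = 0.631210 − 0.546629 = 0.084581
e^{−rT} = 0.944225
N(d₁) = 0.736048,  N(d₂) = 0.533703
Call price V = S·N(d₁) − K·e^{−rT}·N(d₂) = 31.753129 − 18.932853 = 12.820276
ρ = K·T·e^{−rT}·N(d₂) = 53.263795

price = 12.820276
ρ = 53.263795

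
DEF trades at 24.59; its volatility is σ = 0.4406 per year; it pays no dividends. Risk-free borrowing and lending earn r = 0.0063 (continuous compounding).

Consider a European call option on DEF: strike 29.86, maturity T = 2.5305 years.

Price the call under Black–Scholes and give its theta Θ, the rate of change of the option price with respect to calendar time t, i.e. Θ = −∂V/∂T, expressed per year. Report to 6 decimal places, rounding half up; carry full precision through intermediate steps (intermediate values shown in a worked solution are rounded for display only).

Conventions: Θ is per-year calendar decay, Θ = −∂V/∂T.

price = 5.223416
Θ = -1.402783

σ√T = 0.4406·√2.5305 = 0.700886
d₁ = (ln(S/K) + (r+σ²/2)T) / (σ√T) = (ln(24.59/29.86) + (0.0063+0.4406²/2)·2.5305) / 0.700886 = (-0.194180 + 0.261563) / 0.700886 = 0.096140
d₂ = d₁ − σ√T = 0.096140 − 0.700886 = -0.604747
e^{−rT} = 0.984184
N(d₁) = 0.538295,  N(d₂) = 0.272674
Call price V = S·N(d₁) − K·e^{−rT}·N(d₂) = 13.236680 − 8.013264 = 5.223416
φ(d₁) = (1/√(2π))·e^{−d₁²/2} = 0.397103
Θ = −S·φ(d₁)·σ/(2√T) − r·K·e^{−rT}·N(d₂) = −1.352299 − 0.050484 = -1.402783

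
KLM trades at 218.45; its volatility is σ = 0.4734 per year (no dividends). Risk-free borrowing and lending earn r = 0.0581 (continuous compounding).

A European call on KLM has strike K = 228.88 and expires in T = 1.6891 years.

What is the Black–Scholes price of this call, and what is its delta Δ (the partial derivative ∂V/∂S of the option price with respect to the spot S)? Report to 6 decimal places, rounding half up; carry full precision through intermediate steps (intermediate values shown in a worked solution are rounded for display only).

price = 57.117145
Δ = 0.652222

σ√T = 0.4734·√1.6891 = 0.615256
d₁ = (ln(S/K) + (r+σ²/2)T) / (σ√T) = (ln(218.45/228.88) + (0.0581+0.4734²/2)·1.6891) / 0.615256 = (-0.046641 + 0.287407) / 0.615256 = 0.391327
d₂ = d₁ − σ√T = 0.391327 − 0.615256 = -0.223930
e^{−rT} = 0.906525
N(d₁) = 0.652222,  N(d₂) = 0.411406
Call price V = S·N(d₁) − K·e^{−rT}·N(d₂) = 142.477910 − 85.360765 = 57.117145
Δ = N(d₁) = 0.652222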